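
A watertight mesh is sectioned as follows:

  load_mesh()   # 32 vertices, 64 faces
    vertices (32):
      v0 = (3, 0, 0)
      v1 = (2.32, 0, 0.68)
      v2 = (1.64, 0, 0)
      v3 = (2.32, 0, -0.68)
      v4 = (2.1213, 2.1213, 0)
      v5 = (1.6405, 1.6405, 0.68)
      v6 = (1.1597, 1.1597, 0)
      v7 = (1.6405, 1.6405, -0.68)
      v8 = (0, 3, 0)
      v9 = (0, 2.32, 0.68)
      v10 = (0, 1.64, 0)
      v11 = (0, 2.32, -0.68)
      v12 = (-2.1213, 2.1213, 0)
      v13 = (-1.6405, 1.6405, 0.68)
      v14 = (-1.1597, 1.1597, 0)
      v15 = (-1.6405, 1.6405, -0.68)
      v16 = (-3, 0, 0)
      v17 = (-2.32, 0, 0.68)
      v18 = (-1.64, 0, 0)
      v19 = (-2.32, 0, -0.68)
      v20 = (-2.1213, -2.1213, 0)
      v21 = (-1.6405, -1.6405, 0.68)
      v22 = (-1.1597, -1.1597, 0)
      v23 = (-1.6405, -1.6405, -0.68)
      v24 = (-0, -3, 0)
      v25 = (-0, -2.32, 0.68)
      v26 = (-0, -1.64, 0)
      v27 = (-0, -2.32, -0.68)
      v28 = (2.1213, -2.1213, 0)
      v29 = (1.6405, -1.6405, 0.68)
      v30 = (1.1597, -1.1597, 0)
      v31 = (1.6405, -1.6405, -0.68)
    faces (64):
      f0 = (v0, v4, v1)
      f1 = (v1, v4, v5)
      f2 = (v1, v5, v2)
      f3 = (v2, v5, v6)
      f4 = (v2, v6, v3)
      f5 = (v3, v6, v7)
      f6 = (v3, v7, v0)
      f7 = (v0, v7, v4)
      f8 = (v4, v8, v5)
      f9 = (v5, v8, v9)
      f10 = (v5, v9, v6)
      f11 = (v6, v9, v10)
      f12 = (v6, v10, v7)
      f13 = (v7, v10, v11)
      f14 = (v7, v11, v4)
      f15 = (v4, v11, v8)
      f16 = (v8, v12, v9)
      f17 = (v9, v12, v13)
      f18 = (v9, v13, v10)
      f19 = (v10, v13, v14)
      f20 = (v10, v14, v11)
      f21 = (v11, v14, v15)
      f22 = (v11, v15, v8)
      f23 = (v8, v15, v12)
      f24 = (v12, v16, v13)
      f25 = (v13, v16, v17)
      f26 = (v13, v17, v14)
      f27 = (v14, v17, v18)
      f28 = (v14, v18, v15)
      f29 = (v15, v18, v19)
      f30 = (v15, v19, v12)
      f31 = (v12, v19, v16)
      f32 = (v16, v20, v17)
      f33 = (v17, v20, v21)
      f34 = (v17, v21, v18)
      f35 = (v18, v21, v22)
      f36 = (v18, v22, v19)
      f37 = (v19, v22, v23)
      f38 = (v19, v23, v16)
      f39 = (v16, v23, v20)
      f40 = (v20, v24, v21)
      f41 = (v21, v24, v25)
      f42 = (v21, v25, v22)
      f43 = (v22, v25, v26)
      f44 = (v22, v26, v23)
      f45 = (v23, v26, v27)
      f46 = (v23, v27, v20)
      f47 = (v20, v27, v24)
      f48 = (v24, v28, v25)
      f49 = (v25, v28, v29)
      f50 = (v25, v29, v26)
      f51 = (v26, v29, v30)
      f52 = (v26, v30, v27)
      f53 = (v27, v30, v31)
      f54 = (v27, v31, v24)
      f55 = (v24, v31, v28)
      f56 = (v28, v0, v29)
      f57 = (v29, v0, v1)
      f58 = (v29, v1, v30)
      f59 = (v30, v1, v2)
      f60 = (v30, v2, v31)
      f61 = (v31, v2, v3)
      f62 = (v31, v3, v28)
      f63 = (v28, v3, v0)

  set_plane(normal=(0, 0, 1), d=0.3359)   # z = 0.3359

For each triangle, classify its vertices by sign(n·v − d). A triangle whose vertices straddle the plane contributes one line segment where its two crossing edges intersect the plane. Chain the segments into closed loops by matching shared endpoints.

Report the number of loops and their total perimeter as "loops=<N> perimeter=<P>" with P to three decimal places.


Straddling triangles (32 of 64):
  (v0,v4,v1) [--+] → (2.21945, 1.07344, 0.3359)–(2.6641, 0, 0.3359)  len=1.1619
  (v1,v4,v5) [+-+] → (2.21945, 1.07344, 0.3359)–(1.8838, 1.8838, 0.3359)  len=0.8771
  (v1,v5,v2) [++-] → (1.64025, 0.810359, 0.3359)–(1.9759, 0, 0.3359)  len=0.8771
  (v2,v5,v6) [-+-] → (1.64025, 0.810359, 0.3359)–(1.3972, 1.3972, 0.3359)  len=0.6352
  (v4,v8,v5) [--+] → (0.810359, 2.32845, 0.3359)–(1.8838, 1.8838, 0.3359)  len=1.1619
  (v5,v8,v9) [+-+] → (0.810359, 2.32845, 0.3359)–(0, 2.6641, 0.3359)  len=0.8771
  (v5,v9,v6) [++-] → (0.586842, 1.73285, 0.3359)–(1.3972, 1.3972, 0.3359)  len=0.8771
  (v6,v9,v10) [-+-] → (0.586842, 1.73285, 0.3359)–(0, 1.9759, 0.3359)  len=0.6352
  (v8,v12,v9) [--+] → (-1.07344, 2.21945, 0.3359)–(0, 2.6641, 0.3359)  len=1.1619
  (v9,v12,v13) [+-+] → (-1.07344, 2.21945, 0.3359)–(-1.8838, 1.8838, 0.3359)  len=0.8771
  (v9,v13,v10) [++-] → (-0.810359, 1.64025, 0.3359)–(0, 1.9759, 0.3359)  len=0.8771
  (v10,v13,v14) [-+-] → (-0.810359, 1.64025, 0.3359)–(-1.3972, 1.3972, 0.3359)  len=0.6352
  (v12,v16,v13) [--+] → (-2.32845, 0.810359, 0.3359)–(-1.8838, 1.8838, 0.3359)  len=1.1619
  (v13,v16,v17) [+-+] → (-2.32845, 0.810359, 0.3359)–(-2.6641, 0, 0.3359)  len=0.8771
  (v13,v17,v14) [++-] → (-1.73285, 0.586842, 0.3359)–(-1.3972, 1.3972, 0.3359)  len=0.8771
  (v14,v17,v18) [-+-] → (-1.73285, 0.586842, 0.3359)–(-1.9759, 0, 0.3359)  len=0.6352
  (v16,v20,v17) [--+] → (-2.21945, -1.07344, 0.3359)–(-2.6641, 0, 0.3359)  len=1.1619
  (v17,v20,v21) [+-+] → (-2.21945, -1.07344, 0.3359)–(-1.8838, -1.8838, 0.3359)  len=0.8771
  (v17,v21,v18) [++-] → (-1.64025, -0.810359, 0.3359)–(-1.9759, 0, 0.3359)  len=0.8771
  (v18,v21,v22) [-+-] → (-1.64025, -0.810359, 0.3359)–(-1.3972, -1.3972, 0.3359)  len=0.6352
  (v20,v24,v21) [--+] → (-0.810359, -2.32845, 0.3359)–(-1.8838, -1.8838, 0.3359)  len=1.1619
  (v21,v24,v25) [+-+] → (-0.810359, -2.32845, 0.3359)–(0, -2.6641, 0.3359)  len=0.8771
  (v21,v25,v22) [++-] → (-0.586842, -1.73285, 0.3359)–(-1.3972, -1.3972, 0.3359)  len=0.8771
  (v22,v25,v26) [-+-] → (-0.586842, -1.73285, 0.3359)–(0, -1.9759, 0.3359)  len=0.6352
  (v24,v28,v25) [--+] → (1.07344, -2.21945, 0.3359)–(0, -2.6641, 0.3359)  len=1.1619
  (v25,v28,v29) [+-+] → (1.07344, -2.21945, 0.3359)–(1.8838, -1.8838, 0.3359)  len=0.8771
  (v25,v29,v26) [++-] → (0.810359, -1.64025, 0.3359)–(0, -1.9759, 0.3359)  len=0.8771
  (v26,v29,v30) [-+-] → (0.810359, -1.64025, 0.3359)–(1.3972, -1.3972, 0.3359)  len=0.6352
  (v28,v0,v29) [--+] → (2.32845, -0.810359, 0.3359)–(1.8838, -1.8838, 0.3359)  len=1.1619
  (v29,v0,v1) [+-+] → (2.32845, -0.810359, 0.3359)–(2.6641, 0, 0.3359)  len=0.8771
  (v29,v1,v30) [++-] → (1.73285, -0.586842, 0.3359)–(1.3972, -1.3972, 0.3359)  len=0.8771
  (v30,v1,v2) [-+-] → (1.73285, -0.586842, 0.3359)–(1.9759, 0, 0.3359)  len=0.6352

Chained into 2 loop(s):
  loop 1: 16 segments, perimeter = 16.3121
  loop 2: 16 segments, perimeter = 12.0984
Total perimeter = 28.411

loops=2 perimeter=28.411


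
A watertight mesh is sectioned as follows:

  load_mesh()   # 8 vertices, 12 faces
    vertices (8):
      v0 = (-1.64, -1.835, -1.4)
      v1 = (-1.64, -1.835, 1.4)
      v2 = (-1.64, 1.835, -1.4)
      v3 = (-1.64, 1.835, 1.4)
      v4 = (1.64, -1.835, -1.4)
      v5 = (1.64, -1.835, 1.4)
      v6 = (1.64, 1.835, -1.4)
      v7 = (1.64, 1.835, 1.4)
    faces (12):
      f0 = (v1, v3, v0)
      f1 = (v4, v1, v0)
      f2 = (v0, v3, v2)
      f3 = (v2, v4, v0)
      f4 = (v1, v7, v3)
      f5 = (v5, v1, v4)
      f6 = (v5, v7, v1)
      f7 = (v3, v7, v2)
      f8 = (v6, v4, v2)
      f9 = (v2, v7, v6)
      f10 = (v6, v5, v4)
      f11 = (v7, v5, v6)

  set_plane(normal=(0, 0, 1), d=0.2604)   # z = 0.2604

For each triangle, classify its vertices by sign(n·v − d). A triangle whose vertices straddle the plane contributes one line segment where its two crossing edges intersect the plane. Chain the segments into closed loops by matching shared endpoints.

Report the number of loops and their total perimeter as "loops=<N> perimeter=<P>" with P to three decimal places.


Straddling triangles (8 of 12):
  (v1,v3,v0) [++-] → (-1.64, 0.34131, 0.2604)–(-1.64, -1.835, 0.2604)  len=2.1763
  (v4,v1,v0) [-+-] → (-0.30504, -1.835, 0.2604)–(-1.64, -1.835, 0.2604)  len=1.3350
  (v0,v3,v2) [-+-] → (-1.64, 0.34131, 0.2604)–(-1.64, 1.835, 0.2604)  len=1.4937
  (v5,v1,v4) [++-] → (-0.30504, -1.835, 0.2604)–(1.64, -1.835, 0.2604)  len=1.9450
  (v3,v7,v2) [++-] → (0.30504, 1.835, 0.2604)–(-1.64, 1.835, 0.2604)  len=1.9450
  (v2,v7,v6) [-+-] → (0.30504, 1.835, 0.2604)–(1.64, 1.835, 0.2604)  len=1.3350
  (v6,v5,v4) [-+-] → (1.64, -0.34131, 0.2604)–(1.64, -1.835, 0.2604)  len=1.4937
  (v7,v5,v6) [++-] → (1.64, -0.34131, 0.2604)–(1.64, 1.835, 0.2604)  len=2.1763

Chained into 1 loop(s):
  loop 1: 8 segments, perimeter = 13.9000
Total perimeter = 13.900

loops=1 perimeter=13.900


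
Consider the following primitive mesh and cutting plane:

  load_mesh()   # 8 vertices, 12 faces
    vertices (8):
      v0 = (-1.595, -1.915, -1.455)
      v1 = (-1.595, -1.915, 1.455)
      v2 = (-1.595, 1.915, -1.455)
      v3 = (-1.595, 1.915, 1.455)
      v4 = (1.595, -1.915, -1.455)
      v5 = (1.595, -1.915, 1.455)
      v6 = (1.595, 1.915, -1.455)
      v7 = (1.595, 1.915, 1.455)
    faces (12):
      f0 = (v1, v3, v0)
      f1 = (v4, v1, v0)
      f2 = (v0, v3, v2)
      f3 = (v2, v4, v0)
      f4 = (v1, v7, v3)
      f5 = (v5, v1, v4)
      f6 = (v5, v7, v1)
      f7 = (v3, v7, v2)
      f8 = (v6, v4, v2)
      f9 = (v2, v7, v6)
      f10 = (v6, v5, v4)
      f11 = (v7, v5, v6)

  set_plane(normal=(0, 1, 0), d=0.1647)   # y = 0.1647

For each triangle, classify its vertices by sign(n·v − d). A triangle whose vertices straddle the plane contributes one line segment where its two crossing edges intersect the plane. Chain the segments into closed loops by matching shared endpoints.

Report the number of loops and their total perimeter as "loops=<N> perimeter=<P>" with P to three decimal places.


Straddling triangles (8 of 12):
  (v1,v3,v0) [-+-] → (-1.595, 0.1647, 1.455)–(-1.595, 0.1647, 0.125138)  len=1.3299
  (v0,v3,v2) [-++] → (-1.595, 0.1647, 0.125138)–(-1.595, 0.1647, -1.455)  len=1.5801
  (v2,v4,v0) [+--] → (-0.137178, 0.1647, -1.455)–(-1.595, 0.1647, -1.455)  len=1.4578
  (v1,v7,v3) [-++] → (0.137178, 0.1647, 1.455)–(-1.595, 0.1647, 1.455)  len=1.7322
  (v5,v7,v1) [-+-] → (1.595, 0.1647, 1.455)–(0.137178, 0.1647, 1.455)  len=1.4578
  (v6,v4,v2) [+-+] → (1.595, 0.1647, -1.455)–(-0.137178, 0.1647, -1.455)  len=1.7322
  (v6,v5,v4) [+--] → (1.595, 0.1647, -0.125138)–(1.595, 0.1647, -1.455)  len=1.3299
  (v7,v5,v6) [+-+] → (1.595, 0.1647, 1.455)–(1.595, 0.1647, -0.125138)  len=1.5801

Chained into 1 loop(s):
  loop 1: 8 segments, perimeter = 12.2000
Total perimeter = 12.200

loops=1 perimeter=12.200


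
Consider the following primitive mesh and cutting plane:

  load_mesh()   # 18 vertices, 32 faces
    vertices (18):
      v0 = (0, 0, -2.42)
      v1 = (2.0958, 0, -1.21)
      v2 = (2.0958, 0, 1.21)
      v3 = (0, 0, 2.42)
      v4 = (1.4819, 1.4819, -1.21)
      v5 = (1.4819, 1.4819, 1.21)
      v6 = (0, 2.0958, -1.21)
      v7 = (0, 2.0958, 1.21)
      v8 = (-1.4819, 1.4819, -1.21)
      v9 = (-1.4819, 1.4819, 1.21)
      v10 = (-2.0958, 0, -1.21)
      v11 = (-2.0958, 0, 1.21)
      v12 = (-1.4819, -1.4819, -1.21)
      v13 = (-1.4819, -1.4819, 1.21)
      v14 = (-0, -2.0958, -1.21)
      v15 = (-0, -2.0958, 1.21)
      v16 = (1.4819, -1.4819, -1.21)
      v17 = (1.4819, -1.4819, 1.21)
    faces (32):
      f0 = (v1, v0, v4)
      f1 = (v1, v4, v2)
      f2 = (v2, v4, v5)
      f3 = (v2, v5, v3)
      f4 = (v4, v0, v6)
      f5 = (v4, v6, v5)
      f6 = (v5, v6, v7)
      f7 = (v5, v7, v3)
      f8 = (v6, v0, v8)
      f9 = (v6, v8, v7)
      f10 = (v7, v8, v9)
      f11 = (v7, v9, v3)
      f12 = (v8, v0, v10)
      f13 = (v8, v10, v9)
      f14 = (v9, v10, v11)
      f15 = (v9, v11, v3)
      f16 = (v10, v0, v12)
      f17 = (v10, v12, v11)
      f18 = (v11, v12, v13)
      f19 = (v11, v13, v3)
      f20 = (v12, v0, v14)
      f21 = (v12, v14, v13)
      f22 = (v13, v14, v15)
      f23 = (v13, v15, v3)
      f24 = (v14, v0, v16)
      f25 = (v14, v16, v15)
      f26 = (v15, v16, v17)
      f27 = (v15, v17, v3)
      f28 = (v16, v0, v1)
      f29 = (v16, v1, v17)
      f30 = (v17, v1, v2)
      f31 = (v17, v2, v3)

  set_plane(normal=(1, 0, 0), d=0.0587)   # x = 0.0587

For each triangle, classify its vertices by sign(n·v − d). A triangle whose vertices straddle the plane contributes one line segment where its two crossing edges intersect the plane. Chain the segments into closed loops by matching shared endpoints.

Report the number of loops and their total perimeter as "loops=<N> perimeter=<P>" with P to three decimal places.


loops=1 perimeter=14.378

Straddling triangles (12 of 32):
  (v1,v0,v4) [+-+] → (0.0587, 0, -2.38611)–(0.0587, 0.0587, -2.37207)  len=0.0604
  (v2,v5,v3) [++-] → (0.0587, 0.0587, 2.37207)–(0.0587, 0, 2.38611)  len=0.0604
  (v4,v0,v6) [+--] → (0.0587, 0.0587, -2.37207)–(0.0587, 2.07148, -1.21)  len=2.3242
  (v4,v6,v5) [+-+] → (0.0587, 2.07148, -1.21)–(0.0587, 2.07148, -1.11414)  len=0.0959
  (v5,v6,v7) [+--] → (0.0587, 2.07148, -1.11414)–(0.0587, 2.07148, 1.21)  len=2.3241
  (v5,v7,v3) [+--] → (0.0587, 2.07148, 1.21)–(0.0587, 0.0587, 2.37207)  len=2.3242
  (v14,v0,v16) [--+] → (0.0587, -0.0587, -2.37207)–(0.0587, -2.07148, -1.21)  len=2.3242
  (v14,v16,v15) [-+-] → (0.0587, -2.07148, -1.21)–(0.0587, -2.07148, 1.11414)  len=2.3241
  (v15,v16,v17) [-++] → (0.0587, -2.07148, 1.11414)–(0.0587, -2.07148, 1.21)  len=0.0959
  (v15,v17,v3) [-+-] → (0.0587, -2.07148, 1.21)–(0.0587, -0.0587, 2.37207)  len=2.3242
  (v16,v0,v1) [+-+] → (0.0587, -0.0587, -2.37207)–(0.0587, 0, -2.38611)  len=0.0604
  (v17,v2,v3) [++-] → (0.0587, 0, 2.38611)–(0.0587, -0.0587, 2.37207)  len=0.0604

Chained into 1 loop(s):
  loop 1: 12 segments, perimeter = 14.3780
Total perimeter = 14.378


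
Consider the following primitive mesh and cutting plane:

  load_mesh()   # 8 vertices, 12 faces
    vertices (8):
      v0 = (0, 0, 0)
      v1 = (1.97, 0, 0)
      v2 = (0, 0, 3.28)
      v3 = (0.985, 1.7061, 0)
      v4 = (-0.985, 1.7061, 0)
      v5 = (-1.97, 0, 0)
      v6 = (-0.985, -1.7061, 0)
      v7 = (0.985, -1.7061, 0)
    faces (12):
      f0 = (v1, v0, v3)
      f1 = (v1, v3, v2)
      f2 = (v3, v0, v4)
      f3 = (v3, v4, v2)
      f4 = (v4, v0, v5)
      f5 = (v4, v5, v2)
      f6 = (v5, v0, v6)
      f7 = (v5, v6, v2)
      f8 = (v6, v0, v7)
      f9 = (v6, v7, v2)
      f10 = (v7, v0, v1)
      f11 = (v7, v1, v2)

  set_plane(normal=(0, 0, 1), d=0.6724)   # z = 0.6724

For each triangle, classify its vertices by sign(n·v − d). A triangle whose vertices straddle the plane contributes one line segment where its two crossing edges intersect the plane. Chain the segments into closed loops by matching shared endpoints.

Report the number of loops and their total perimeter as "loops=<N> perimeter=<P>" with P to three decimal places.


Straddling triangles (6 of 12):
  (v1,v3,v2) [--+] → (0.783075, 1.35635, 0.6724)–(1.56615, 0, 0.6724)  len=1.5662
  (v3,v4,v2) [--+] → (-0.783075, 1.35635, 0.6724)–(0.783075, 1.35635, 0.6724)  len=1.5661
  (v4,v5,v2) [--+] → (-1.56615, 0, 0.6724)–(-0.783075, 1.35635, 0.6724)  len=1.5662
  (v5,v6,v2) [--+] → (-0.783075, -1.35635, 0.6724)–(-1.56615, 0, 0.6724)  len=1.5662
  (v6,v7,v2) [--+] → (0.783075, -1.35635, 0.6724)–(-0.783075, -1.35635, 0.6724)  len=1.5661
  (v7,v1,v2) [--+] → (1.56615, 0, 0.6724)–(0.783075, -1.35635, 0.6724)  len=1.5662

Chained into 1 loop(s):
  loop 1: 6 segments, perimeter = 9.3970
Total perimeter = 9.397

loops=1 perimeter=9.397


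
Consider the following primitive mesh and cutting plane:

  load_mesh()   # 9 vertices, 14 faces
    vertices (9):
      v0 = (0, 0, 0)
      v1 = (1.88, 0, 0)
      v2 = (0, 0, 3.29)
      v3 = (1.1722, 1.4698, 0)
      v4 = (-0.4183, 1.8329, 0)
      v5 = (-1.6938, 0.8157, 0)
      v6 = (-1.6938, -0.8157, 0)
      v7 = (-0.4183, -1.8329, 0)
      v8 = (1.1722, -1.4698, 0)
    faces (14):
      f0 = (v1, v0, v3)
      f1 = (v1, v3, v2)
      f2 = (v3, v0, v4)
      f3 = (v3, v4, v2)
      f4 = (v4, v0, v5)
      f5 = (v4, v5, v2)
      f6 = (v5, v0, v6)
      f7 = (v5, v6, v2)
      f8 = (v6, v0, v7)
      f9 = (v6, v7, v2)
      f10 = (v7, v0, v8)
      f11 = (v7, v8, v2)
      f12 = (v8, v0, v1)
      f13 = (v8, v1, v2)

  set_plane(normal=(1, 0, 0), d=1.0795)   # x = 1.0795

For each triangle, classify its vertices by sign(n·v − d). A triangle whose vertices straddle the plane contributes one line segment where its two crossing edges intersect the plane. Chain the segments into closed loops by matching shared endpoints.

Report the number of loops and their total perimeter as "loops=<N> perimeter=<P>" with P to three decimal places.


loops=1 perimeter=7.111

Straddling triangles (8 of 14):
  (v1,v0,v3) [+-+] → (1.0795, 0, 0)–(1.0795, 1.35357, 0)  len=1.3536
  (v1,v3,v2) [++-] → (1.0795, 1.35357, 0.26018)–(1.0795, 0, 1.40088)  len=1.7701
  (v3,v0,v4) [+--] → (1.0795, 1.35357, 0)–(1.0795, 1.49096, 0)  len=0.1374
  (v3,v4,v2) [+--] → (1.0795, 1.49096, 0)–(1.0795, 1.35357, 0.26018)  len=0.2942
  (v7,v0,v8) [--+] → (1.0795, -1.35357, 0)–(1.0795, -1.49096, 0)  len=0.1374
  (v7,v8,v2) [-+-] → (1.0795, -1.49096, 0)–(1.0795, -1.35357, 0.26018)  len=0.2942
  (v8,v0,v1) [+-+] → (1.0795, -1.35357, 0)–(1.0795, 0, 0)  len=1.3536
  (v8,v1,v2) [++-] → (1.0795, 0, 1.40088)–(1.0795, -1.35357, 0.26018)  len=1.7701

Chained into 1 loop(s):
  loop 1: 8 segments, perimeter = 7.1106
Total perimeter = 7.111


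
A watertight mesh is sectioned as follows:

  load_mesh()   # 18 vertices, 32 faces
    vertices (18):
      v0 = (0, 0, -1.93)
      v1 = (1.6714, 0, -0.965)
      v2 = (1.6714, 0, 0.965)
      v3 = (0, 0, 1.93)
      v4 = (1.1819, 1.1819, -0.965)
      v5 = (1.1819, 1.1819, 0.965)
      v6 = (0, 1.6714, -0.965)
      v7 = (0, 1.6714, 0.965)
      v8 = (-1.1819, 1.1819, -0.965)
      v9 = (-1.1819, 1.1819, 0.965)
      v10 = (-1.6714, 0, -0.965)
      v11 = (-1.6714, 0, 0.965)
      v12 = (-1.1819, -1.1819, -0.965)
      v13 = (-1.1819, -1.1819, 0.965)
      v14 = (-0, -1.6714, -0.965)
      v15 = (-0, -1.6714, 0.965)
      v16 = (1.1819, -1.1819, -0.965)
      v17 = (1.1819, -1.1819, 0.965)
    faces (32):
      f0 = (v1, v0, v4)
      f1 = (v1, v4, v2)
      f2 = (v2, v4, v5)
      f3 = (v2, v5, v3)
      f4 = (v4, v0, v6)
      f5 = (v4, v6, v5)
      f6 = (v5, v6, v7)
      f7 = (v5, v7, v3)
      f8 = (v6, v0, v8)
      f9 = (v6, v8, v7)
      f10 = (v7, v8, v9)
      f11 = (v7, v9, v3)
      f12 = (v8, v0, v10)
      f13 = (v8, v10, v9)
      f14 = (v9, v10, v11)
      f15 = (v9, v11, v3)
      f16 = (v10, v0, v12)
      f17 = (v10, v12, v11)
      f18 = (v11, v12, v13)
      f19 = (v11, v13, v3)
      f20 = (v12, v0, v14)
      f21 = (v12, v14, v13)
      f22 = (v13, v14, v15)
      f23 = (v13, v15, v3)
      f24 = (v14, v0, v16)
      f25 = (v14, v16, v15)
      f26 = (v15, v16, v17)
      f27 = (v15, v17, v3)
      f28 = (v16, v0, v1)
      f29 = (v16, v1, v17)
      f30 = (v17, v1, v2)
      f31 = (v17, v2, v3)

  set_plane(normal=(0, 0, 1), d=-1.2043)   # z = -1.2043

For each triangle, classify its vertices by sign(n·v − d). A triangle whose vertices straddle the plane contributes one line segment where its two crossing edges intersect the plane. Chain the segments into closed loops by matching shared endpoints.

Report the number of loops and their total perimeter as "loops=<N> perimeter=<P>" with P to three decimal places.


Straddling triangles (8 of 32):
  (v1,v0,v4) [+-+] → (1.25693, 0, -1.2043)–(0.888813, 0.888813, -1.2043)  len=0.9620
  (v4,v0,v6) [+-+] → (0.888813, 0.888813, -1.2043)–(0, 1.25693, -1.2043)  len=0.9620
  (v6,v0,v8) [+-+] → (0, 1.25693, -1.2043)–(-0.888813, 0.888813, -1.2043)  len=0.9620
  (v8,v0,v10) [+-+] → (-0.888813, 0.888813, -1.2043)–(-1.25693, 0, -1.2043)  len=0.9620
  (v10,v0,v12) [+-+] → (-1.25693, 0, -1.2043)–(-0.888813, -0.888813, -1.2043)  len=0.9620
  (v12,v0,v14) [+-+] → (-0.888813, -0.888813, -1.2043)–(0, -1.25693, -1.2043)  len=0.9620
  (v14,v0,v16) [+-+] → (0, -1.25693, -1.2043)–(0.888813, -0.888813, -1.2043)  len=0.9620
  (v16,v0,v1) [+-+] → (0.888813, -0.888813, -1.2043)–(1.25693, 0, -1.2043)  len=0.9620

Chained into 1 loop(s):
  loop 1: 8 segments, perimeter = 7.6962
Total perimeter = 7.696

loops=1 perimeter=7.696


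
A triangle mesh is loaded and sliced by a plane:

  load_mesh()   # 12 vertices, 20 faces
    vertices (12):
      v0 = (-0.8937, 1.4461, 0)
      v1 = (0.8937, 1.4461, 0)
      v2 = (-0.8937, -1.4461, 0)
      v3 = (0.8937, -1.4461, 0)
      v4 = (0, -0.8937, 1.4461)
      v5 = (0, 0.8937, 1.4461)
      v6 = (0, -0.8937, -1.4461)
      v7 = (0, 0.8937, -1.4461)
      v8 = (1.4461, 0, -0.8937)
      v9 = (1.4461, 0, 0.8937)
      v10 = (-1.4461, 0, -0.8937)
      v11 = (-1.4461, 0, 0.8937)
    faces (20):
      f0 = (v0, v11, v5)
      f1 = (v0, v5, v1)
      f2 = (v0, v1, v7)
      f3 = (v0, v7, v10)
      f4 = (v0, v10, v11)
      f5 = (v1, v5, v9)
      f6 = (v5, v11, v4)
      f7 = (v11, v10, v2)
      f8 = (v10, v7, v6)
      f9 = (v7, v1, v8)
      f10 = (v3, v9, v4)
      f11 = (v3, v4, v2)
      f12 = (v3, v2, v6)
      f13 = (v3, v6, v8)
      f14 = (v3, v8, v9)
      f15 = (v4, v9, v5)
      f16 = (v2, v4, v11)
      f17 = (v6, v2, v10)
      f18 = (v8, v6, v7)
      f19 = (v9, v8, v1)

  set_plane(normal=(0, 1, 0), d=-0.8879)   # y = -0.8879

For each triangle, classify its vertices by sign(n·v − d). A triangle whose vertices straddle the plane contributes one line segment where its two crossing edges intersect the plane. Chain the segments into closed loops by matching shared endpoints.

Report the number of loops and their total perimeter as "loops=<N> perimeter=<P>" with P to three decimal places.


loops=1 perimeter=7.629

Straddling triangles (10 of 20):
  (v5,v11,v4) [++-] → (-0.00938501, -0.8879, 1.44251)–(0, -0.8879, 1.4461)  len=0.0100
  (v11,v10,v2) [++-] → (-1.10693, -0.8879, -0.344972)–(-1.10693, -0.8879, 0.344972)  len=0.6899
  (v10,v7,v6) [++-] → (0, -0.8879, -1.4461)–(-0.00938501, -0.8879, -1.44251)  len=0.0100
  (v3,v9,v4) [-+-] → (1.10693, -0.8879, 0.344972)–(0.00938501, -0.8879, 1.44251)  len=1.5522
  (v3,v6,v8) [--+] → (0.00938501, -0.8879, -1.44251)–(1.10693, -0.8879, -0.344972)  len=1.5522
  (v3,v8,v9) [-++] → (1.10693, -0.8879, -0.344972)–(1.10693, -0.8879, 0.344972)  len=0.6899
  (v4,v9,v5) [-++] → (0.00938501, -0.8879, 1.44251)–(0, -0.8879, 1.4461)  len=0.0100
  (v2,v4,v11) [--+] → (-0.00938501, -0.8879, 1.44251)–(-1.10693, -0.8879, 0.344972)  len=1.5522
  (v6,v2,v10) [--+] → (-1.10693, -0.8879, -0.344972)–(-0.00938501, -0.8879, -1.44251)  len=1.5522
  (v8,v6,v7) [+-+] → (0.00938501, -0.8879, -1.44251)–(0, -0.8879, -1.4461)  len=0.0100

Chained into 1 loop(s):
  loop 1: 10 segments, perimeter = 7.6287
Total perimeter = 7.629


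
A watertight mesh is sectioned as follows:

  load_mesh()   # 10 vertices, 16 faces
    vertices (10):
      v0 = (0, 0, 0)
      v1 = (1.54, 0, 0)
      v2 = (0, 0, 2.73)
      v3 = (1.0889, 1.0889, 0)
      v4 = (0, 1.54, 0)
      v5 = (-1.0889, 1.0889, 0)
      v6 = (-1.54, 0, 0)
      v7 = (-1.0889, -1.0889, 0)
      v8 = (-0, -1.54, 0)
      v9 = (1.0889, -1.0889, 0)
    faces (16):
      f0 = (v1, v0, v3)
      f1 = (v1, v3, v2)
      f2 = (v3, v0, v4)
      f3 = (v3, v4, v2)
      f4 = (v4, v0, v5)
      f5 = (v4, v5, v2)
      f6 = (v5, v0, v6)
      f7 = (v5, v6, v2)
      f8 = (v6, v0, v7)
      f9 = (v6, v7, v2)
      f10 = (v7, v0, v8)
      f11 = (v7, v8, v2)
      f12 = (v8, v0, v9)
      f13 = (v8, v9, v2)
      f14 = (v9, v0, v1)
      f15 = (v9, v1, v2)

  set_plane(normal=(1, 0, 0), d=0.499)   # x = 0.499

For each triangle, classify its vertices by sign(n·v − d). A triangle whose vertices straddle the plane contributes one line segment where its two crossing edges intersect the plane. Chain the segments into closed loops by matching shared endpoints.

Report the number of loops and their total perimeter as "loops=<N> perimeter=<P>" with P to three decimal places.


loops=1 perimeter=7.301

Straddling triangles (8 of 16):
  (v1,v0,v3) [+-+] → (0.499, 0, 0)–(0.499, 0.499, 0)  len=0.4990
  (v1,v3,v2) [++-] → (0.499, 0.499, 1.47895)–(0.499, 0, 1.84541)  len=0.6191
  (v3,v0,v4) [+--] → (0.499, 0.499, 0)–(0.499, 1.33328, 0)  len=0.8343
  (v3,v4,v2) [+--] → (0.499, 1.33328, 0)–(0.499, 0.499, 1.47895)  len=1.6980
  (v8,v0,v9) [--+] → (0.499, -0.499, 0)–(0.499, -1.33328, 0)  len=0.8343
  (v8,v9,v2) [-+-] → (0.499, -1.33328, 0)–(0.499, -0.499, 1.47895)  len=1.6980
  (v9,v0,v1) [+-+] → (0.499, -0.499, 0)–(0.499, 0, 0)  len=0.4990
  (v9,v1,v2) [++-] → (0.499, 0, 1.84541)–(0.499, -0.499, 1.47895)  len=0.6191

Chained into 1 loop(s):
  loop 1: 8 segments, perimeter = 7.3008
Total perimeter = 7.301


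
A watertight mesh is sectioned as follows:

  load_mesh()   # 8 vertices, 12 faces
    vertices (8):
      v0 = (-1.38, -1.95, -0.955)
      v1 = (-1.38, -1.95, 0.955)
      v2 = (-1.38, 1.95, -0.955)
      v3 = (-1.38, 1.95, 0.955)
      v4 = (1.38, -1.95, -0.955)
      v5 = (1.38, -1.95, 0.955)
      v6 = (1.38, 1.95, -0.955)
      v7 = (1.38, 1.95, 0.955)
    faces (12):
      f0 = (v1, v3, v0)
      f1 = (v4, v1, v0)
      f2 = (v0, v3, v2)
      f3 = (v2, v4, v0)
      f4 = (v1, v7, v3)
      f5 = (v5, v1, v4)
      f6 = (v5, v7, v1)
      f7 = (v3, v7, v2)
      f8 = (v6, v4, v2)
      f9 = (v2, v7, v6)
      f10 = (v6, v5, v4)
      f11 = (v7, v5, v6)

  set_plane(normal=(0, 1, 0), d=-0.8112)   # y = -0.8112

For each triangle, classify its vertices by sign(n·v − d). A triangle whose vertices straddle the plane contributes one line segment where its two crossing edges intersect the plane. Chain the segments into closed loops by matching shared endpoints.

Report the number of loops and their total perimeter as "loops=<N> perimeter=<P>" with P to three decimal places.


loops=1 perimeter=9.340

Straddling triangles (8 of 12):
  (v1,v3,v0) [-+-] → (-1.38, -0.8112, 0.955)–(-1.38, -0.8112, -0.39728)  len=1.3523
  (v0,v3,v2) [-++] → (-1.38, -0.8112, -0.39728)–(-1.38, -0.8112, -0.955)  len=0.5577
  (v2,v4,v0) [+--] → (0.57408, -0.8112, -0.955)–(-1.38, -0.8112, -0.955)  len=1.9541
  (v1,v7,v3) [-++] → (-0.57408, -0.8112, 0.955)–(-1.38, -0.8112, 0.955)  len=0.8059
  (v5,v7,v1) [-+-] → (1.38, -0.8112, 0.955)–(-0.57408, -0.8112, 0.955)  len=1.9541
  (v6,v4,v2) [+-+] → (1.38, -0.8112, -0.955)–(0.57408, -0.8112, -0.955)  len=0.8059
  (v6,v5,v4) [+--] → (1.38, -0.8112, 0.39728)–(1.38, -0.8112, -0.955)  len=1.3523
  (v7,v5,v6) [+-+] → (1.38, -0.8112, 0.955)–(1.38, -0.8112, 0.39728)  len=0.5577

Chained into 1 loop(s):
  loop 1: 8 segments, perimeter = 9.3400
Total perimeter = 9.340


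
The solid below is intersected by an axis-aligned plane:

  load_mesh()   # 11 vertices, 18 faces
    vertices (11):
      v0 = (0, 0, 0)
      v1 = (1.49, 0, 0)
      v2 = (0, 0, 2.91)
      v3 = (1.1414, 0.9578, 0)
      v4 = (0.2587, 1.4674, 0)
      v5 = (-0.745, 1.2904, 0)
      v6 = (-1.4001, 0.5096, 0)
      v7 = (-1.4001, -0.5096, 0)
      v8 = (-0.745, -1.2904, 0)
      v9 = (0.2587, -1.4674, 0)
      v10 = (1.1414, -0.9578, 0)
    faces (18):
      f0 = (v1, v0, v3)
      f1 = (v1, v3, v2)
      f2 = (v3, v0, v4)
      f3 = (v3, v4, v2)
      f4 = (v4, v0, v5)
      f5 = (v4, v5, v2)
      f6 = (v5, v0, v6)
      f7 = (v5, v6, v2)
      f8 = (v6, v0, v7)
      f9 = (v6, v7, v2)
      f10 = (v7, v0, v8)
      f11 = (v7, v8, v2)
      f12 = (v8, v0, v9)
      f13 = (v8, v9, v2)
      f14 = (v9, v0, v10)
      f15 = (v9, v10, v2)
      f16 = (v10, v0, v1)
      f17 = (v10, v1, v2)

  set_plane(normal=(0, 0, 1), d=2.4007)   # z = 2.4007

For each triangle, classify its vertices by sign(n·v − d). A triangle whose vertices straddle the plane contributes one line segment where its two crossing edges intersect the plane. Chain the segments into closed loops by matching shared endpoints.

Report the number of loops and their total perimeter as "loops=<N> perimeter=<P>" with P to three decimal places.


Straddling triangles (9 of 18):
  (v1,v3,v2) [--+] → (0.199765, 0.167631, 2.4007)–(0.260776, 0, 2.4007)  len=0.1784
  (v3,v4,v2) [--+] → (0.0452769, 0.25682, 2.4007)–(0.199765, 0.167631, 2.4007)  len=0.1784
  (v4,v5,v2) [--+] → (-0.130388, 0.225842, 2.4007)–(0.0452769, 0.25682, 2.4007)  len=0.1784
  (v5,v6,v2) [--+] → (-0.245042, 0.0891888, 2.4007)–(-0.130388, 0.225842, 2.4007)  len=0.1784
  (v6,v7,v2) [--+] → (-0.245042, -0.0891888, 2.4007)–(-0.245042, 0.0891888, 2.4007)  len=0.1784
  (v7,v8,v2) [--+] → (-0.130388, -0.225842, 2.4007)–(-0.245042, -0.0891888, 2.4007)  len=0.1784
  (v8,v9,v2) [--+] → (0.0452769, -0.25682, 2.4007)–(-0.130388, -0.225842, 2.4007)  len=0.1784
  (v9,v10,v2) [--+] → (0.199765, -0.167631, 2.4007)–(0.0452769, -0.25682, 2.4007)  len=0.1784
  (v10,v1,v2) [--+] → (0.260776, 0, 2.4007)–(0.199765, -0.167631, 2.4007)  len=0.1784

Chained into 1 loop(s):
  loop 1: 9 segments, perimeter = 1.6054
Total perimeter = 1.605

loops=1 perimeter=1.605


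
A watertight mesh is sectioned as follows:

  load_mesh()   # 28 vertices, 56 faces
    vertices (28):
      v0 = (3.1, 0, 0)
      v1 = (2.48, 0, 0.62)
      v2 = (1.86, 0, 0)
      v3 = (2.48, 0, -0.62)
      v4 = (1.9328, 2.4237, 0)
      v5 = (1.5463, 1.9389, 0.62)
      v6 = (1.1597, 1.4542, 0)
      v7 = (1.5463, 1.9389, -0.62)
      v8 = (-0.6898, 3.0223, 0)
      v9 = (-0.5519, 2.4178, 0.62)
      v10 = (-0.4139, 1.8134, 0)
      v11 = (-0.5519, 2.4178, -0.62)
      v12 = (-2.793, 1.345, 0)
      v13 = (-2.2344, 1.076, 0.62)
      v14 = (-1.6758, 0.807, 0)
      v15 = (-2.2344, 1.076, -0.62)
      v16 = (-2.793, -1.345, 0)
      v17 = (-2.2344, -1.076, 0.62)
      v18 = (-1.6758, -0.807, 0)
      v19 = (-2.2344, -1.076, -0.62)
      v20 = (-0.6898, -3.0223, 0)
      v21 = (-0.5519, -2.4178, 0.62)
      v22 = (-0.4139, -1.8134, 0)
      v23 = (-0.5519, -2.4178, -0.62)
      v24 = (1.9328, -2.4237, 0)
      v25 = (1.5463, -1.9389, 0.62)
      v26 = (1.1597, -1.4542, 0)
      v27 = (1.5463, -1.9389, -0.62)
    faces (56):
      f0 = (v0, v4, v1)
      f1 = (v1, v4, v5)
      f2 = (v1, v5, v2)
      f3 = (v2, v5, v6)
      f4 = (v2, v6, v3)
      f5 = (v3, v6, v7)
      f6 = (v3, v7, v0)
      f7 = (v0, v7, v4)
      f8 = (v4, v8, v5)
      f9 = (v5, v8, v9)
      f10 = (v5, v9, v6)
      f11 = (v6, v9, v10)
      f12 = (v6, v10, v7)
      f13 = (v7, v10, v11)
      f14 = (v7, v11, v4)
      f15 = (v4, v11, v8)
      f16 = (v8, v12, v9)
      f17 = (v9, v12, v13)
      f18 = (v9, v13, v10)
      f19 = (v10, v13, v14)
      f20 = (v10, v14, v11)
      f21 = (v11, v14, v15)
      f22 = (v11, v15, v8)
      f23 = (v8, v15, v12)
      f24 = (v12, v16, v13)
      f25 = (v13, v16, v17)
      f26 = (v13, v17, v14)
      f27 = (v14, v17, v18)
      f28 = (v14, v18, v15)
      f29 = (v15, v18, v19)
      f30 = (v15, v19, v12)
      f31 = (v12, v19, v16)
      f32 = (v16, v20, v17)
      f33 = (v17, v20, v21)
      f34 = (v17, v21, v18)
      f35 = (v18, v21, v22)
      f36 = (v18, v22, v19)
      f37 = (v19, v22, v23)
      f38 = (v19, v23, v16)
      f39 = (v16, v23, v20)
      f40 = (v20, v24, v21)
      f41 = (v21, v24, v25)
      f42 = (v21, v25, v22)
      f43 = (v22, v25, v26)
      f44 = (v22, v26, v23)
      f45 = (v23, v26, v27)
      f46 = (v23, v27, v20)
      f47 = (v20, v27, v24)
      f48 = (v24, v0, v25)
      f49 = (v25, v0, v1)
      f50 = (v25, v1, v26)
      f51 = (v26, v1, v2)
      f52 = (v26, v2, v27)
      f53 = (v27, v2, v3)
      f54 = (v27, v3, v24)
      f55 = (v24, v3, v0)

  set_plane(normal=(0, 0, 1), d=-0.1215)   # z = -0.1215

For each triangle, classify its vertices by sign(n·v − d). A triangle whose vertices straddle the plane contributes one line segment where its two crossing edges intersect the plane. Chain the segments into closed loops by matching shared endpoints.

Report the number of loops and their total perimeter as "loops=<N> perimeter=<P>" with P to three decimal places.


Straddling triangles (28 of 56):
  (v2,v6,v3) [++-] → (1.41844, 1.16922, -0.1215)–(1.9815, 0, -0.1215)  len=1.2977
  (v3,v6,v7) [-+-] → (1.41844, 1.16922, -0.1215)–(1.23546, 1.54919, -0.1215)  len=0.4217
  (v3,v7,v0) [--+] → (2.79552, 0.379962, -0.1215)–(2.9785, 0, -0.1215)  len=0.4217
  (v0,v7,v4) [+-+] → (2.79552, 0.379962, -0.1215)–(1.85706, 2.32869, -0.1215)  len=2.1629
  (v6,v10,v7) [++-] → (-0.029764, 1.83799, -0.1215)–(1.23546, 1.54919, -0.1215)  len=1.2978
  (v7,v10,v11) [-+-] → (-0.029764, 1.83799, -0.1215)–(-0.440944, 1.93184, -0.1215)  len=0.4218
  (v7,v11,v4) [--+] → (1.44588, 2.42254, -0.1215)–(1.85706, 2.32869, -0.1215)  len=0.4218
  (v4,v11,v8) [+-+] → (1.44588, 2.42254, -0.1215)–(-0.662776, 2.90384, -0.1215)  len=2.1629
  (v10,v14,v11) [++-] → (-1.45555, 1.12266, -0.1215)–(-0.440944, 1.93184, -0.1215)  len=1.2978
  (v11,v14,v15) [-+-] → (-1.45555, 1.12266, -0.1215)–(-1.78527, 0.859715, -0.1215)  len=0.4217
  (v11,v15,v8) [--+] → (-0.992492, 2.64089, -0.1215)–(-0.662776, 2.90384, -0.1215)  len=0.4217
  (v8,v15,v12) [+-+] → (-0.992492, 2.64089, -0.1215)–(-2.68353, 1.29228, -0.1215)  len=2.1629
  (v14,v18,v15) [++-] → (-1.78527, -0.437993, -0.1215)–(-1.78527, 0.859715, -0.1215)  len=1.2977
  (v15,v18,v19) [-+-] → (-1.78527, -0.437993, -0.1215)–(-1.78527, -0.859715, -0.1215)  len=0.4217
  (v15,v19,v12) [--+] → (-2.68353, 0.870562, -0.1215)–(-2.68353, 1.29228, -0.1215)  len=0.4217
  (v12,v19,v16) [+-+] → (-2.68353, 0.870562, -0.1215)–(-2.68353, -1.29228, -0.1215)  len=2.1628
  (v18,v22,v19) [++-] → (-0.770659, -1.66889, -0.1215)–(-1.78527, -0.859715, -0.1215)  len=1.2978
  (v19,v22,v23) [-+-] → (-0.770659, -1.66889, -0.1215)–(-0.440944, -1.93184, -0.1215)  len=0.4217
  (v19,v23,v16) [--+] → (-2.35382, -1.55523, -0.1215)–(-2.68353, -1.29228, -0.1215)  len=0.4217
  (v16,v23,v20) [+-+] → (-2.35382, -1.55523, -0.1215)–(-0.662776, -2.90384, -0.1215)  len=2.1629
  (v22,v26,v23) [++-] → (0.824282, -1.64303, -0.1215)–(-0.440944, -1.93184, -0.1215)  len=1.2978
  (v23,v26,v27) [-+-] → (0.824282, -1.64303, -0.1215)–(1.23546, -1.54919, -0.1215)  len=0.4218
  (v23,v27,v20) [--+] → (-0.251597, -2.80999, -0.1215)–(-0.662776, -2.90384, -0.1215)  len=0.4218
  (v20,v27,v24) [+-+] → (-0.251597, -2.80999, -0.1215)–(1.85706, -2.32869, -0.1215)  len=2.1629
  (v26,v2,v27) [++-] → (1.79852, -0.379962, -0.1215)–(1.23546, -1.54919, -0.1215)  len=1.2977
  (v27,v2,v3) [-+-] → (1.79852, -0.379962, -0.1215)–(1.9815, 0, -0.1215)  len=0.4217
  (v27,v3,v24) [--+] → (2.04003, -1.94873, -0.1215)–(1.85706, -2.32869, -0.1215)  len=0.4217
  (v24,v3,v0) [+-+] → (2.04003, -1.94873, -0.1215)–(2.9785, 0, -0.1215)  len=2.1629

Chained into 2 loop(s):
  loop 1: 14 segments, perimeter = 12.0364
  loop 2: 14 segments, perimeter = 18.0925
Total perimeter = 30.129

loops=2 perimeter=30.129


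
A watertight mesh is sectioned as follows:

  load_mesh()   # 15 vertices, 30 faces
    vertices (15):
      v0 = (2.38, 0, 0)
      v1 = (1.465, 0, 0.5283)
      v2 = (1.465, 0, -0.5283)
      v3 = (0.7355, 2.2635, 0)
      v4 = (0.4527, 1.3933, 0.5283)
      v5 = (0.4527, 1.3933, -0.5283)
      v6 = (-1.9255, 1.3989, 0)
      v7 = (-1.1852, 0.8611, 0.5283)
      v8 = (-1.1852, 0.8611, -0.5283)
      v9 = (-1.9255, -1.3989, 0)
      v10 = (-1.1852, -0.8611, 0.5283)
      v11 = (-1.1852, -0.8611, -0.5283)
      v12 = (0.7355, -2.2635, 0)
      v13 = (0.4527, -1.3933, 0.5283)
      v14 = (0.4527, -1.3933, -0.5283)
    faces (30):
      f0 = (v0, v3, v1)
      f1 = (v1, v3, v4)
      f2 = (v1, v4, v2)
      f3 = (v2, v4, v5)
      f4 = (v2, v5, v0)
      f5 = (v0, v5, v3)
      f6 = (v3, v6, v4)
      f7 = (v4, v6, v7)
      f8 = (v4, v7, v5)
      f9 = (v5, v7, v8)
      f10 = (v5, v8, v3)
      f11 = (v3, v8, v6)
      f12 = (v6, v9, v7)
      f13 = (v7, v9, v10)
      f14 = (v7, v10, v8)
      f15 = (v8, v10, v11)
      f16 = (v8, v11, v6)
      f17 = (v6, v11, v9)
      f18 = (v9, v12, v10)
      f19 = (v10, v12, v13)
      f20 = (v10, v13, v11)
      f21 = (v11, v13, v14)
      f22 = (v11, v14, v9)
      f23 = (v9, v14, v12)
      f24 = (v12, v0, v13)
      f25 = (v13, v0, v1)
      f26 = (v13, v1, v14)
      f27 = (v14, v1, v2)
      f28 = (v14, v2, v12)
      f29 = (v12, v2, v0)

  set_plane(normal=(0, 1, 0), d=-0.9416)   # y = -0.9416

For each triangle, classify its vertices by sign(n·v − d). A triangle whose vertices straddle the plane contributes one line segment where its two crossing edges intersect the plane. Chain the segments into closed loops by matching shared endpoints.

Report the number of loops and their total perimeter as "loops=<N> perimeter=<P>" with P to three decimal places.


loops=2 perimeter=6.507

Straddling triangles (14 of 30):
  (v6,v9,v7) [+-+] → (-1.9255, -0.9416, 0)–(-1.7757, -0.9416, 0.106899)  len=0.1840
  (v7,v9,v10) [+-+] → (-1.7757, -0.9416, 0.106899)–(-1.29601, -0.9416, 0.449222)  len=0.5893
  (v6,v11,v9) [++-] → (-1.29601, -0.9416, -0.449222)–(-1.9255, -0.9416, 0)  len=0.7733
  (v9,v12,v10) [--+] → (-1.07495, -0.9416, 0.497975)–(-1.29601, -0.9416, 0.449222)  len=0.2264
  (v10,v12,v13) [+--] → (-1.07495, -0.9416, 0.497975)–(-0.937453, -0.9416, 0.5283)  len=0.1408
  (v10,v13,v11) [+-+] → (-0.937453, -0.9416, 0.5283)–(-0.937453, -0.9416, -0.36848)  len=0.8968
  (v11,v13,v14) [+--] → (-0.937453, -0.9416, -0.36848)–(-0.937453, -0.9416, -0.5283)  len=0.1598
  (v11,v14,v9) [+--] → (-0.937453, -0.9416, -0.5283)–(-1.29601, -0.9416, -0.449222)  len=0.3672
  (v12,v0,v13) [-+-] → (1.6959, -0.9416, 0)–(1.07752, -0.9416, 0.357028)  len=0.7140
  (v13,v0,v1) [-++] → (1.07752, -0.9416, 0.357028)–(0.780882, -0.9416, 0.5283)  len=0.3425
  (v13,v1,v14) [-+-] → (0.780882, -0.9416, 0.5283)–(0.780882, -0.9416, -0.185756)  len=0.7141
  (v14,v1,v2) [-++] → (0.780882, -0.9416, -0.185756)–(0.780882, -0.9416, -0.5283)  len=0.3425
  (v14,v2,v12) [-+-] → (0.780882, -0.9416, -0.5283)–(1.16153, -0.9416, -0.308531)  len=0.4395
  (v12,v2,v0) [-++] → (1.16153, -0.9416, -0.308531)–(1.6959, -0.9416, 0)  len=0.6170

Chained into 2 loop(s):
  loop 1: 8 segments, perimeter = 3.3376
  loop 2: 6 segments, perimeter = 3.1698
Total perimeter = 6.507


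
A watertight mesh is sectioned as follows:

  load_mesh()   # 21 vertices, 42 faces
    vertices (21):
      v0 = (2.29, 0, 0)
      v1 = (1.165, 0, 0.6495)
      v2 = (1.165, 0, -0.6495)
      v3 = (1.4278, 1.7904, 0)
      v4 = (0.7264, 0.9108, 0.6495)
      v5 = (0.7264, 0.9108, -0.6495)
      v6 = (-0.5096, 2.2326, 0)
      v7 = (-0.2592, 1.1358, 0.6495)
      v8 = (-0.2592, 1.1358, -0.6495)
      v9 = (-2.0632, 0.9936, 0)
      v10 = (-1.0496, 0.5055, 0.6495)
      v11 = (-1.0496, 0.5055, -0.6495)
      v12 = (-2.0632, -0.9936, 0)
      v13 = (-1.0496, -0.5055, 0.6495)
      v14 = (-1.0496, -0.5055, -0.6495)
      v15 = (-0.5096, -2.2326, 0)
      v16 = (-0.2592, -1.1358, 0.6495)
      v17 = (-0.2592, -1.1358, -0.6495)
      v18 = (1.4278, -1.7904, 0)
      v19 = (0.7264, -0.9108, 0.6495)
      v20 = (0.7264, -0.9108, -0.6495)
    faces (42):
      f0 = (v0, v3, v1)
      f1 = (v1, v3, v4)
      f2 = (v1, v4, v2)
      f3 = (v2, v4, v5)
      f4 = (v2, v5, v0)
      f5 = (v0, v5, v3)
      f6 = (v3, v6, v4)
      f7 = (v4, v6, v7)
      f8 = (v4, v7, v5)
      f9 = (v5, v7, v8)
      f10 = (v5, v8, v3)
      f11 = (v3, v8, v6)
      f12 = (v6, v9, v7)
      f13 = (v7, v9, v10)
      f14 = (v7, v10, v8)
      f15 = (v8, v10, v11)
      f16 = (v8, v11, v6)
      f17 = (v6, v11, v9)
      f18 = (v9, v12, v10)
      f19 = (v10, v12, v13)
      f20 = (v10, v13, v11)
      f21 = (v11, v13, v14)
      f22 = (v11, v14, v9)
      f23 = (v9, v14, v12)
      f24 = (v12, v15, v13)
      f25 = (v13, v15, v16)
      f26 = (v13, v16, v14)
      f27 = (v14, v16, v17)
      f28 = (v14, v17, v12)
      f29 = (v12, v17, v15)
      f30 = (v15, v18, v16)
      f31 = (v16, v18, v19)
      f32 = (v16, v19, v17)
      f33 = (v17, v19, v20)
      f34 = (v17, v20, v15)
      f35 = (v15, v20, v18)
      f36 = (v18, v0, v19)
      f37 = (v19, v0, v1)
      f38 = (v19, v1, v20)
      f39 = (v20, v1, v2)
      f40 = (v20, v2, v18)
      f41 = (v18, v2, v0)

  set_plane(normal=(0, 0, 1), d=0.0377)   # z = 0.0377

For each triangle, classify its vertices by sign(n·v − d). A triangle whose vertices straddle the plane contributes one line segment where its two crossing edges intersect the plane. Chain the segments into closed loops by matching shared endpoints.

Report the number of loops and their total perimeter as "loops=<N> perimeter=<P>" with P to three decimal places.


loops=2 perimeter=20.590

Straddling triangles (28 of 42):
  (v0,v3,v1) [--+] → (1.41255, 1.68648, 0.0377)–(2.2247, 0, 0.0377)  len=1.8718
  (v1,v3,v4) [+-+] → (1.41255, 1.68648, 0.0377)–(1.38709, 1.73934, 0.0377)  len=0.0587
  (v1,v4,v2) [++-] → (0.932971, 0.481834, 0.0377)–(1.165, 0, 0.0377)  len=0.5348
  (v2,v4,v5) [-+-] → (0.932971, 0.481834, 0.0377)–(0.7264, 0.9108, 0.0377)  len=0.4761
  (v3,v6,v4) [--+] → (-0.437857, 2.15588, 0.0377)–(1.38709, 1.73934, 0.0377)  len=1.8719
  (v4,v6,v7) [+-+] → (-0.437857, 2.15588, 0.0377)–(-0.495066, 2.16894, 0.0377)  len=0.0587
  (v4,v7,v5) [++-] → (0.204996, 1.02983, 0.0377)–(0.7264, 0.9108, 0.0377)  len=0.5348
  (v5,v7,v8) [-+-] → (0.204996, 1.02983, 0.0377)–(-0.2592, 1.1358, 0.0377)  len=0.4761
  (v6,v9,v7) [--+] → (-1.95849, 1.00185, 0.0377)–(-0.495066, 2.16894, 0.0377)  len=1.8718
  (v7,v9,v10) [+-+] → (-1.95849, 1.00185, 0.0377)–(-2.00437, 0.965268, 0.0377)  len=0.0587
  (v7,v10,v8) [++-] → (-0.677339, 0.802357, 0.0377)–(-0.2592, 1.1358, 0.0377)  len=0.5348
  (v8,v10,v11) [-+-] → (-0.677339, 0.802357, 0.0377)–(-1.0496, 0.5055, 0.0377)  len=0.4761
  (v9,v12,v10) [--+] → (-2.00437, -0.906585, 0.0377)–(-2.00437, 0.965268, 0.0377)  len=1.8719
  (v10,v12,v13) [+-+] → (-2.00437, -0.906585, 0.0377)–(-2.00437, -0.965268, 0.0377)  len=0.0587
  (v10,v13,v11) [++-] → (-1.0496, -0.0293416, 0.0377)–(-1.0496, 0.5055, 0.0377)  len=0.5348
  (v11,v13,v14) [-+-] → (-1.0496, -0.0293416, 0.0377)–(-1.0496, -0.5055, 0.0377)  len=0.4762
  (v12,v15,v13) [--+] → (-0.540944, -2.13235, 0.0377)–(-2.00437, -0.965268, 0.0377)  len=1.8718
  (v13,v15,v16) [+-+] → (-0.540944, -2.13235, 0.0377)–(-0.495066, -2.16894, 0.0377)  len=0.0587
  (v13,v16,v14) [++-] → (-0.631461, -0.838943, 0.0377)–(-1.0496, -0.5055, 0.0377)  len=0.5348
  (v14,v16,v17) [-+-] → (-0.631461, -0.838943, 0.0377)–(-0.2592, -1.1358, 0.0377)  len=0.4761
  (v15,v18,v16) [--+] → (1.32988, -1.7524, 0.0377)–(-0.495066, -2.16894, 0.0377)  len=1.8719
  (v16,v18,v19) [+-+] → (1.32988, -1.7524, 0.0377)–(1.38709, -1.73934, 0.0377)  len=0.0587
  (v16,v19,v17) [++-] → (0.262204, -1.01677, 0.0377)–(-0.2592, -1.1358, 0.0377)  len=0.5348
  (v17,v19,v20) [-+-] → (0.262204, -1.01677, 0.0377)–(0.7264, -0.9108, 0.0377)  len=0.4761
  (v18,v0,v19) [--+] → (2.19924, -0.0528671, 0.0377)–(1.38709, -1.73934, 0.0377)  len=1.8718
  (v19,v0,v1) [+-+] → (2.19924, -0.0528671, 0.0377)–(2.2247, 0, 0.0377)  len=0.0587
  (v19,v1,v20) [++-] → (0.958429, -0.428966, 0.0377)–(0.7264, -0.9108, 0.0377)  len=0.5348
  (v20,v1,v2) [-+-] → (0.958429, -0.428966, 0.0377)–(1.165, 0, 0.0377)  len=0.4761

Chained into 2 loop(s):
  loop 1: 14 segments, perimeter = 13.5137
  loop 2: 14 segments, perimeter = 7.0766
Total perimeter = 20.590
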